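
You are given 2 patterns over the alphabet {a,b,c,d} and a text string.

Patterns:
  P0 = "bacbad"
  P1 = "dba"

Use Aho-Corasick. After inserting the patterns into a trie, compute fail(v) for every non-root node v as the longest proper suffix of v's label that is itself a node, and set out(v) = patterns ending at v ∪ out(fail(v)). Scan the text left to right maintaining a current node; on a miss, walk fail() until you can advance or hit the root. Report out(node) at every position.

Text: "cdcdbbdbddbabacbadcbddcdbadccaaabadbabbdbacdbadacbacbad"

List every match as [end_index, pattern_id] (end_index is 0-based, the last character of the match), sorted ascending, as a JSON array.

Construct AC machine:
Trie nodes:
  0='ε' goto b→1 d→7
  1='b' goto a→2
  2='ba' goto c→3
  3='bac' goto b→4
  4='bacb' goto a→5
  5='bacba' goto d→6
  6='bacbad' goto ·  [P0 ends]
  7='d' goto b→8
  8='db' goto a→9
  9='dba' goto ·  [P1 ends]

BFS fail/out derivation:
  fail(1) 'b': from fail(0)=0 chase 'b': 0 ⇒ 0;  out=∅∪out(0)=∅
  fail(7) 'd': from fail(0)=0 chase 'd': 0 ⇒ 0;  out=∅∪out(0)=∅
  fail(2) 'ba': from fail(1)=0 chase 'a': 0 ⇒ 0;  out=∅∪out(0)=∅
  fail(8) 'db': from fail(7)=0 chase 'b': 0 ⇒ 1;  out=∅∪out(1)=∅
  fail(3) 'bac': from fail(2)=0 chase 'c': 0 ⇒ 0;  out=∅∪out(0)=∅
  fail(9) 'dba': from fail(8)=1 chase 'a': 1 ⇒ 2;  out={1}∪out(2)={1}
  fail(4) 'bacb': from fail(3)=0 chase 'b': 0 ⇒ 1;  out=∅∪out(1)=∅
  fail(5) 'bacba': from fail(4)=1 chase 'a': 1 ⇒ 2;  out=∅∪out(2)=∅
  fail(6) 'bacbad': from fail(5)=2 chase 'd': 2→0 ⇒ 7;  out={0}∪out(7)={0}

Run:
pos 0 'c': at 0
pos 1 'd': at 7
pos 2 'c': at 0 ·f
pos 3 'd': at 7
pos 4 'b': at 8
pos 5 'b': at 1 ·f
pos 6 'd': at 7 ·f
pos 7 'b': at 8
pos 8 'd': at 7 ·f
pos 9 'd': at 7 ·f
pos 10 'b': at 8
pos 11 'a': at 9  emit P1@[9:11]
pos 12 'b': at 1 ·f
pos 13 'a': at 2
pos 14 'c': at 3
pos 15 'b': at 4
pos 16 'a': at 5
pos 17 'd': at 6  emit P0@[12:17]
pos 18 'c': at 0 ·f
pos 19 'b': at 1
pos 20 'd': at 7 ·f
pos 21 'd': at 7 ·f
pos 22 'c': at 0 ·f
pos 23 'd': at 7
pos 24 'b': at 8
pos 25 'a': at 9  emit P1@[23:25]
pos 26 'd': at 7 ·f
pos 27 'c': at 0 ·f
pos 28 'c': at 0
pos 29 'a': at 0
pos 30 'a': at 0
pos 31 'a': at 0
pos 32 'b': at 1
pos 33 'a': at 2
pos 34 'd': at 7 ·f
pos 35 'b': at 8
pos 36 'a': at 9  emit P1@[34:36]
pos 37 'b': at 1 ·f
pos 38 'b': at 1 ·f
pos 39 'd': at 7 ·f
pos 40 'b': at 8
pos 41 'a': at 9  emit P1@[39:41]
pos 42 'c': at 3 ·f
pos 43 'd': at 7 ·f
pos 44 'b': at 8
pos 45 'a': at 9  emit P1@[43:45]
pos 46 'd': at 7 ·f
pos 47 'a': at 0 ·f
pos 48 'c': at 0
pos 49 'b': at 1
pos 50 'a': at 2
pos 51 'c': at 3
pos 52 'b': at 4
pos 53 'a': at 5
pos 54 'd': at 6  emit P0@[49:54]

Result: [[11,1],[17,0],[25,1],[36,1],[41,1],[45,1],[54,0]]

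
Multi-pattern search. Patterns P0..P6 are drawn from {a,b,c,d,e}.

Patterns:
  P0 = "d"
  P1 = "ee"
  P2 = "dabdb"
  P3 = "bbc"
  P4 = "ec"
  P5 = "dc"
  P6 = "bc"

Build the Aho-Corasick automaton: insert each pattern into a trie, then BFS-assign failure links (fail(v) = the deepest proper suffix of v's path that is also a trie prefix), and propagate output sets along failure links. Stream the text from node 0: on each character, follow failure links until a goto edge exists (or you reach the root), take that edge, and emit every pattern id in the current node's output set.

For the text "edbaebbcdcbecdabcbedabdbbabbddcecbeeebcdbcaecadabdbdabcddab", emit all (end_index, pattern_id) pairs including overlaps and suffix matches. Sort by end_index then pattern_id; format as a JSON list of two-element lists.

Construct AC machine:
Trie nodes:
  n0 'ε': b→8 d→1 e→2
  n1 'd': a→4 c→12  [P0 ends]
  n2 'e': c→11 e→3
  n3 'ee': ·  [P1 ends]
  n4 'da': b→5
  n5 'dab': d→6
  n6 'dabd': b→7
  n7 'dabdb': ·  [P2 ends]
  n8 'b': b→9 c→13
  n9 'bb': c→10
  n10 'bbc': ·  [P3 ends]
  n11 'ec': ·  [P4 ends]
  n12 'dc': ·  [P5 ends]
  n13 'bc': ·  [P6 ends]

BFS fail/out derivation:
  n1('d'): parent n0 fail=0; on 'd' 0 → fail=0;  out {0}∪∅={0}
  n2('e'): parent n0 fail=0; on 'e' 0 → fail=0;  out ∅∪∅=∅
  n8('b'): parent n0 fail=0; on 'b' 0 → fail=0;  out ∅∪∅=∅
  n3('ee'): parent n2 fail=0; on 'e' 0 → fail=2;  out {1}∪∅={1}
  n4('da'): parent n1 fail=0; on 'a' 0 → fail=0;  out ∅∪∅=∅
  n9('bb'): parent n8 fail=0; on 'b' 0 → fail=8;  out ∅∪∅=∅
  n11('ec'): parent n2 fail=0; on 'c' 0 → fail=0;  out {4}∪∅={4}
  n12('dc'): parent n1 fail=0; on 'c' 0 → fail=0;  out {5}∪∅={5}
  n13('bc'): parent n8 fail=0; on 'c' 0 → fail=0;  out {6}∪∅={6}
  n5('dab'): parent n4 fail=0; on 'b' 0 → fail=8;  out ∅∪∅=∅
  n10('bbc'): parent n9 fail=8; on 'c' 8 → fail=13;  out {3}∪{6}={3,6}
  n6('dabd'): parent n5 fail=8; on 'd' 8→0 → fail=1;  out ∅∪{0}={0}
  n7('dabdb'): parent n6 fail=1; on 'b' 1→0 → fail=8;  out {2}∪∅={2}

Scan:
i=0 'e': node 0→2
i=1 'd': node 2→1 (fail-walked)  ** P0@[1:1]
i=2 'b': node 1→8 (fail-walked)
i=3 'a': node 8→0 (fail-walked)
i=4 'e': node 0→2
i=5 'b': node 2→8 (fail-walked)
i=6 'b': node 8→9
i=7 'c': node 9→10  ** P3@[5:7],P6@[6:7]
i=8 'd': node 10→1 (fail-walked)  ** P0@[8:8]
i=9 'c': node 1→12  ** P5@[8:9]
i=10 'b': node 12→8 (fail-walked)
i=11 'e': node 8→2 (fail-walked)
i=12 'c': node 2→11  ** P4@[11:12]
i=13 'd': node 11→1 (fail-walked)  ** P0@[13:13]
i=14 'a': node 1→4
i=15 'b': node 4→5
i=16 'c': node 5→13 (fail-walked)  ** P6@[15:16]
i=17 'b': node 13→8 (fail-walked)
i=18 'e': node 8→2 (fail-walked)
i=19 'd': node 2→1 (fail-walked)  ** P0@[19:19]
i=20 'a': node 1→4
i=21 'b': node 4→5
i=22 'd': node 5→6  ** P0@[22:22]
i=23 'b': node 6→7  ** P2@[19:23]
i=24 'b': node 7→9 (fail-walked)
i=25 'a': node 9→0 (fail-walked)
i=26 'b': node 0→8
i=27 'b': node 8→9
i=28 'd': node 9→1 (fail-walked)  ** P0@[28:28]
i=29 'd': node 1→1 (fail-walked)  ** P0@[29:29]
i=30 'c': node 1→12  ** P5@[29:30]
i=31 'e': node 12→2 (fail-walked)
i=32 'c': node 2→11  ** P4@[31:32]
i=33 'b': node 11→8 (fail-walked)
i=34 'e': node 8→2 (fail-walked)
i=35 'e': node 2→3  ** P1@[34:35]
i=36 'e': node 3→3 (fail-walked)  ** P1@[35:36]
i=37 'b': node 3→8 (fail-walked)
i=38 'c': node 8→13  ** P6@[37:38]
i=39 'd': node 13→1 (fail-walked)  ** P0@[39:39]
i=40 'b': node 1→8 (fail-walked)
i=41 'c': node 8→13  ** P6@[40:41]
i=42 'a': node 13→0 (fail-walked)
i=43 'e': node 0→2
i=44 'c': node 2→11  ** P4@[43:44]
i=45 'a': node 11→0 (fail-walked)
i=46 'd': node 0→1  ** P0@[46:46]
i=47 'a': node 1→4
i=48 'b': node 4→5
i=49 'd': node 5→6  ** P0@[49:49]
i=50 'b': node 6→7  ** P2@[46:50]
i=51 'd': node 7→1 (fail-walked)  ** P0@[51:51]
i=52 'a': node 1→4
i=53 'b': node 4→5
i=54 'c': node 5→13 (fail-walked)  ** P6@[53:54]
i=55 'd': node 13→1 (fail-walked)  ** P0@[55:55]
i=56 'd': node 1→1 (fail-walked)  ** P0@[56:56]
i=57 'a': node 1→4
i=58 'b': node 4→5

Matches: [[1,0],[7,3],[7,6],[8,0],[9,5],[12,4],[13,0],[16,6],[19,0],[22,0],[23,2],[28,0],[29,0],[30,5],[32,4],[35,1],[36,1],[38,6],[39,0],[41,6],[44,4],[46,0],[49,0],[50,2],[51,0],[54,6],[55,0],[56,0]]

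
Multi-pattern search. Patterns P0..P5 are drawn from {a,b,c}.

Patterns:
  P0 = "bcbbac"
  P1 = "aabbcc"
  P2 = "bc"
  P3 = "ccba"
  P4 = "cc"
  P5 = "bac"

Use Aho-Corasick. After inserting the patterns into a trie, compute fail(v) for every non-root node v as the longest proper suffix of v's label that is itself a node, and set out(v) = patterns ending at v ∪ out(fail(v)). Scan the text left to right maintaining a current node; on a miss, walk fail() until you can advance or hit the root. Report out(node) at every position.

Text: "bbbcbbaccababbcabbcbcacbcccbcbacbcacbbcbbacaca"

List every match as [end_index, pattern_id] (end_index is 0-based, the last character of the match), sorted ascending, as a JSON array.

Build automaton:
Trie (insert patterns):
  0='ε' goto a→7 b→1 c→13
  1='b' goto a→17 c→2
  2='bc' goto b→3  ←P2
  3='bcb' goto b→4
  4='bcbb' goto a→5
  5='bcbba' goto c→6
  6='bcbbac' goto ·  ←P0
  7='a' goto a→8
  8='aa' goto b→9
  9='aab' goto b→10
  10='aabb' goto c→11
  11='aabbc' goto c→12
  12='aabbcc' goto ·  ←P1
  13='c' goto c→14
  14='cc' goto b→15  ←P4
  15='ccb' goto a→16
  16='ccba' goto ·  ←P3
  17='ba' goto c→18
  18='bac' goto ·  ←P5

Failure links (BFS by depth):
  fail(1) 'b': from fail(0)=0 chase 'b': 0 ⇒ 0;  out=∅∪out(0)=∅
  fail(7) 'a': from fail(0)=0 chase 'a': 0 ⇒ 0;  out=∅∪out(0)=∅
  fail(13) 'c': from fail(0)=0 chase 'c': 0 ⇒ 0;  out=∅∪out(0)=∅
  fail(2) 'bc': from fail(1)=0 chase 'c': 0 ⇒ 13;  out={2}∪out(13)={2}
  fail(8) 'aa': from fail(7)=0 chase 'a': 0 ⇒ 7;  out=∅∪out(7)=∅
  fail(14) 'cc': from fail(13)=0 chase 'c': 0 ⇒ 13;  out={4}∪out(13)={4}
  fail(17) 'ba': from fail(1)=0 chase 'a': 0 ⇒ 7;  out=∅∪out(7)=∅
  fail(3) 'bcb': from fail(2)=13 chase 'b': 13→0 ⇒ 1;  out=∅∪out(1)=∅
  fail(9) 'aab': from fail(8)=7 chase 'b': 7→0 ⇒ 1;  out=∅∪out(1)=∅
  fail(15) 'ccb': from fail(14)=13 chase 'b': 13→0 ⇒ 1;  out=∅∪out(1)=∅
  fail(18) 'bac': from fail(17)=7 chase 'c': 7→0 ⇒ 13;  out={5}∪out(13)={5}
  fail(4) 'bcbb': from fail(3)=1 chase 'b': 1→0 ⇒ 1;  out=∅∪out(1)=∅
  fail(10) 'aabb': from fail(9)=1 chase 'b': 1→0 ⇒ 1;  out=∅∪out(1)=∅
  fail(16) 'ccba': from fail(15)=1 chase 'a': 1 ⇒ 17;  out={3}∪out(17)={3}
  fail(5) 'bcbba': from fail(4)=1 chase 'a': 1 ⇒ 17;  out=∅∪out(17)=∅
  fail(11) 'aabbc': from fail(10)=1 chase 'c': 1 ⇒ 2;  out=∅∪out(2)={2}
  fail(6) 'bcbbac': from fail(5)=17 chase 'c': 17 ⇒ 18;  out={0}∪out(18)={0,5}
  fail(12) 'aabbcc': from fail(11)=2 chase 'c': 2→13 ⇒ 14;  out={1}∪out(14)={1,4}

Scan:
i=0 'b': node 0→1
i=1 'b': node 1→1 (via fail)
i=2 'b': node 1→1 (via fail)
i=3 'c': node 1→2  → match P2@[2:3]
i=4 'b': node 2→3
i=5 'b': node 3→4
i=6 'a': node 4→5
i=7 'c': node 5→6  → match P0@[2:7],P5@[5:7]
i=8 'c': node 6→14 (via fail)  → match P4@[7:8]
i=9 'a': node 14→7 (via fail)
i=10 'b': node 7→1 (via fail)
i=11 'a': node 1→17
i=12 'b': node 17→1 (via fail)
i=13 'b': node 1→1 (via fail)
i=14 'c': node 1→2  → match P2@[13:14]
i=15 'a': node 2→7 (via fail)
i=16 'b': node 7→1 (via fail)
i=17 'b': node 1→1 (via fail)
i=18 'c': node 1→2  → match P2@[17:18]
i=19 'b': node 2→3
i=20 'c': node 3→2 (via fail)  → match P2@[19:20]
i=21 'a': node 2→7 (via fail)
i=22 'c': node 7→13 (via fail)
i=23 'b': node 13→1 (via fail)
i=24 'c': node 1→2  → match P2@[23:24]
i=25 'c': node 2→14 (via fail)  → match P4@[24:25]
i=26 'c': node 14→14 (via fail)  → match P4@[25:26]
i=27 'b': node 14→15
i=28 'c': node 15→2 (via fail)  → match P2@[27:28]
i=29 'b': node 2→3
i=30 'a': node 3→17 (via fail)
i=31 'c': node 17→18  → match P5@[29:31]
i=32 'b': node 18→1 (via fail)
i=33 'c': node 1→2  → match P2@[32:33]
i=34 'a': node 2→7 (via fail)
i=35 'c': node 7→13 (via fail)
i=36 'b': node 13→1 (via fail)
i=37 'b': node 1→1 (via fail)
i=38 'c': node 1→2  → match P2@[37:38]
i=39 'b': node 2→3
i=40 'b': node 3→4
i=41 'a': node 4→5
i=42 'c': node 5→6  → match P0@[37:42],P5@[40:42]
i=43 'a': node 6→7 (via fail)
i=44 'c': node 7→13 (via fail)
i=45 'a': node 13→7 (via fail)

All matches (sorted): [[3,2],[7,0],[7,5],[8,4],[14,2],[18,2],[20,2],[24,2],[25,4],[26,4],[28,2],[31,5],[33,2],[38,2],[42,0],[42,5]]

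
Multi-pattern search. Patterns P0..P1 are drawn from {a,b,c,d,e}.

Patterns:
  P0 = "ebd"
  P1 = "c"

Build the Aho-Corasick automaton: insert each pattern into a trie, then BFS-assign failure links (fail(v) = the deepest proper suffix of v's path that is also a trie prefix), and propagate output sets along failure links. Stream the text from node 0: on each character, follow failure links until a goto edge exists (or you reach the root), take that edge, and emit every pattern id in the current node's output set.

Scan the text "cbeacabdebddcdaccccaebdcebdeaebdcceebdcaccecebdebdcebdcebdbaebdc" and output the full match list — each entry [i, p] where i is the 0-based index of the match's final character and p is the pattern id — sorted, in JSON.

Build automaton:
Trie (insert patterns):
  0='ε' goto c→4 e→1
  1='e' goto b→2
  2='eb' goto d→3
  3='ebd' goto ·  ←P0
  4='c' goto ·  ←P1

BFS fail/out derivation:
  n1('e'): parent n0 fail=0; on 'e' 0 → fail=0;  out ∅∪∅=∅
  n4('c'): parent n0 fail=0; on 'c' 0 → fail=0;  out {1}∪∅={1}
  n2('eb'): parent n1 fail=0; on 'b' 0 → fail=0;  out ∅∪∅=∅
  n3('ebd'): parent n2 fail=0; on 'd' 0 → fail=0;  out {0}∪∅={0}

Text stream:
[0] read 'c'  n0⇒n4  → match P1@[0:0]
[1] read 'b'  n4⇒n0 (fail-walked)
[2] read 'e'  n0⇒n1
[3] read 'a'  n1⇒n0 (fail-walked)
[4] read 'c'  n0⇒n4  → match P1@[4:4]
[5] read 'a'  n4⇒n0 (fail-walked)
[6] read 'b'  n0⇒n0
[7] read 'd'  n0⇒n0
[8] read 'e'  n0⇒n1
[9] read 'b'  n1⇒n2
[10] read 'd'  n2⇒n3  → match P0@[8:10]
[11] read 'd'  n3⇒n0 (fail-walked)
[12] read 'c'  n0⇒n4  → match P1@[12:12]
[13] read 'd'  n4⇒n0 (fail-walked)
[14] read 'a'  n0⇒n0
[15] read 'c'  n0⇒n4  → match P1@[15:15]
[16] read 'c'  n4⇒n4 (fail-walked)  → match P1@[16:16]
[17] read 'c'  n4⇒n4 (fail-walked)  → match P1@[17:17]
[18] read 'c'  n4⇒n4 (fail-walked)  → match P1@[18:18]
[19] read 'a'  n4⇒n0 (fail-walked)
[20] read 'e'  n0⇒n1
[21] read 'b'  n1⇒n2
[22] read 'd'  n2⇒n3  → match P0@[20:22]
[23] read 'c'  n3⇒n4 (fail-walked)  → match P1@[23:23]
[24] read 'e'  n4⇒n1 (fail-walked)
[25] read 'b'  n1⇒n2
[26] read 'd'  n2⇒n3  → match P0@[24:26]
[27] read 'e'  n3⇒n1 (fail-walked)
[28] read 'a'  n1⇒n0 (fail-walked)
[29] read 'e'  n0⇒n1
[30] read 'b'  n1⇒n2
[31] read 'd'  n2⇒n3  → match P0@[29:31]
[32] read 'c'  n3⇒n4 (fail-walked)  → match P1@[32:32]
[33] read 'c'  n4⇒n4 (fail-walked)  → match P1@[33:33]
[34] read 'e'  n4⇒n1 (fail-walked)
[35] read 'e'  n1⇒n1 (fail-walked)
[36] read 'b'  n1⇒n2
[37] read 'd'  n2⇒n3  → match P0@[35:37]
[38] read 'c'  n3⇒n4 (fail-walked)  → match P1@[38:38]
[39] read 'a'  n4⇒n0 (fail-walked)
[40] read 'c'  n0⇒n4  → match P1@[40:40]
[41] read 'c'  n4⇒n4 (fail-walked)  → match P1@[41:41]
[42] read 'e'  n4⇒n1 (fail-walked)
[43] read 'c'  n1⇒n4 (fail-walked)  → match P1@[43:43]
[44] read 'e'  n4⇒n1 (fail-walked)
[45] read 'b'  n1⇒n2
[46] read 'd'  n2⇒n3  → match P0@[44:46]
[47] read 'e'  n3⇒n1 (fail-walked)
[48] read 'b'  n1⇒n2
[49] read 'd'  n2⇒n3  → match P0@[47:49]
[50] read 'c'  n3⇒n4 (fail-walked)  → match P1@[50:50]
[51] read 'e'  n4⇒n1 (fail-walked)
[52] read 'b'  n1⇒n2
[53] read 'd'  n2⇒n3  → match P0@[51:53]
[54] read 'c'  n3⇒n4 (fail-walked)  → match P1@[54:54]
[55] read 'e'  n4⇒n1 (fail-walked)
[56] read 'b'  n1⇒n2
[57] read 'd'  n2⇒n3  → match P0@[55:57]
[58] read 'b'  n3⇒n0 (fail-walked)
[59] read 'a'  n0⇒n0
[60] read 'e'  n0⇒n1
[61] read 'b'  n1⇒n2
[62] read 'd'  n2⇒n3  → match P0@[60:62]
[63] read 'c'  n3⇒n4 (fail-walked)  → match P1@[63:63]

Matches: [[0,1],[4,1],[10,0],[12,1],[15,1],[16,1],[17,1],[18,1],[22,0],[23,1],[26,0],[31,0],[32,1],[33,1],[37,0],[38,1],[40,1],[41,1],[43,1],[46,0],[49,0],[50,1],[53,0],[54,1],[57,0],[62,0],[63,1]]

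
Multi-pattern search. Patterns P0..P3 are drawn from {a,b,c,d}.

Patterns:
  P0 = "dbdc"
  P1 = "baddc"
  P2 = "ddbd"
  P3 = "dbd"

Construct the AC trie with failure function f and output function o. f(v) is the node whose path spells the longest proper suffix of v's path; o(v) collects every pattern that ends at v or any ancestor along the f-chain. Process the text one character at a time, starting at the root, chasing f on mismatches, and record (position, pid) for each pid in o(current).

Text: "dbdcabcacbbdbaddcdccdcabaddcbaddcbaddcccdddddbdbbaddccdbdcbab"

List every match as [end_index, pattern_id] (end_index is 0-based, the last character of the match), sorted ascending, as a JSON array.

Build automaton:
Trie (insert patterns):
  n0 'ε': b→5 d→1
  n1 'd': b→2 d→10
  n2 'db': d→3
  n3 'dbd': c→4  ←P3
  n4 'dbdc': ·  ←P0
  n5 'b': a→6
  n6 'ba': d→7
  n7 'bad': d→8
  n8 'badd': c→9
  n9 'baddc': ·  ←P1
  n10 'dd': b→11
  n11 'ddb': d→12
  n12 'ddbd': ·  ←P2

BFS fail/out derivation:
  n1('d'): parent n0 fail=0; on 'd' 0 → fail=0;  out ∅∪∅=∅
  n5('b'): parent n0 fail=0; on 'b' 0 → fail=0;  out ∅∪∅=∅
  n2('db'): parent n1 fail=0; on 'b' 0 → fail=5;  out ∅∪∅=∅
  n6('ba'): parent n5 fail=0; on 'a' 0 → fail=0;  out ∅∪∅=∅
  n10('dd'): parent n1 fail=0; on 'd' 0 → fail=1;  out ∅∪∅=∅
  n3('dbd'): parent n2 fail=5; on 'd' 5→0 → fail=1;  out {3}∪∅={3}
  n7('bad'): parent n6 fail=0; on 'd' 0 → fail=1;  out ∅∪∅=∅
  n11('ddb'): parent n10 fail=1; on 'b' 1 → fail=2;  out ∅∪∅=∅
  n4('dbdc'): parent n3 fail=1; on 'c' 1→0 → fail=0;  out {0}∪∅={0}
  n8('badd'): parent n7 fail=1; on 'd' 1 → fail=10;  out ∅∪∅=∅
  n12('ddbd'): parent n11 fail=2; on 'd' 2 → fail=3;  out {2}∪{3}={2,3}
  n9('baddc'): parent n8 fail=10; on 'c' 10→1→0 → fail=0;  out {1}∪∅={1}

Run:
[0] read 'd'  n0⇒n1
[1] read 'b'  n1⇒n2
[2] read 'd'  n2⇒n3  → match P3@[0:2]
[3] read 'c'  n3⇒n4  → match P0@[0:3]
[4] read 'a'  n4⇒n0 (fail-walked)
[5] read 'b'  n0⇒n5
[6] read 'c'  n5⇒n0 (fail-walked)
[7] read 'a'  n0⇒n0
[8] read 'c'  n0⇒n0
[9] read 'b'  n0⇒n5
[10] read 'b'  n5⇒n5 (fail-walked)
[11] read 'd'  n5⇒n1 (fail-walked)
[12] read 'b'  n1⇒n2
[13] read 'a'  n2⇒n6 (fail-walked)
[14] read 'd'  n6⇒n7
[15] read 'd'  n7⇒n8
[16] read 'c'  n8⇒n9  → match P1@[12:16]
[17] read 'd'  n9⇒n1 (fail-walked)
[18] read 'c'  n1⇒n0 (fail-walked)
[19] read 'c'  n0⇒n0
[20] read 'd'  n0⇒n1
[21] read 'c'  n1⇒n0 (fail-walked)
[22] read 'a'  n0⇒n0
[23] read 'b'  n0⇒n5
[24] read 'a'  n5⇒n6
[25] read 'd'  n6⇒n7
[26] read 'd'  n7⇒n8
[27] read 'c'  n8⇒n9  → match P1@[23:27]
[28] read 'b'  n9⇒n5 (fail-walked)
[29] read 'a'  n5⇒n6
[30] read 'd'  n6⇒n7
[31] read 'd'  n7⇒n8
[32] read 'c'  n8⇒n9  → match P1@[28:32]
[33] read 'b'  n9⇒n5 (fail-walked)
[34] read 'a'  n5⇒n6
[35] read 'd'  n6⇒n7
[36] read 'd'  n7⇒n8
[37] read 'c'  n8⇒n9  → match P1@[33:37]
[38] read 'c'  n9⇒n0 (fail-walked)
[39] read 'c'  n0⇒n0
[40] read 'd'  n0⇒n1
[41] read 'd'  n1⇒n10
[42] read 'd'  n10⇒n10 (fail-walked)
[43] read 'd'  n10⇒n10 (fail-walked)
[44] read 'd'  n10⇒n10 (fail-walked)
[45] read 'b'  n10⇒n11
[46] read 'd'  n11⇒n12  → match P2@[43:46],P3@[44:46]
[47] read 'b'  n12⇒n2 (fail-walked)
[48] read 'b'  n2⇒n5 (fail-walked)
[49] read 'a'  n5⇒n6
[50] read 'd'  n6⇒n7
[51] read 'd'  n7⇒n8
[52] read 'c'  n8⇒n9  → match P1@[48:52]
[53] read 'c'  n9⇒n0 (fail-walked)
[54] read 'd'  n0⇒n1
[55] read 'b'  n1⇒n2
[56] read 'd'  n2⇒n3  → match P3@[54:56]
[57] read 'c'  n3⇒n4  → match P0@[54:57]
[58] read 'b'  n4⇒n5 (fail-walked)
[59] read 'a'  n5⇒n6
[60] read 'b'  n6⇒n5 (fail-walked)

Result: [[2,3],[3,0],[16,1],[27,1],[32,1],[37,1],[46,2],[46,3],[52,1],[56,3],[57,0]]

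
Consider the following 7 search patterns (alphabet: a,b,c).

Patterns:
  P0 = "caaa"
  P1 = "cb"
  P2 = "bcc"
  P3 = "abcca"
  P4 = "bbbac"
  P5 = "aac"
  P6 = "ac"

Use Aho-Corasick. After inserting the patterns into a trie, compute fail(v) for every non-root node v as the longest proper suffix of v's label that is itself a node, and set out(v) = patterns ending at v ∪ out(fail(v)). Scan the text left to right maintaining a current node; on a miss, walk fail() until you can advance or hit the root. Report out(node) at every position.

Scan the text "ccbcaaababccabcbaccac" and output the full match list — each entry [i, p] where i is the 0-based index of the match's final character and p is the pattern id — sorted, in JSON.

Construct AC machine:
Trie (insert patterns):
  n0 'ε': a→9 b→6 c→1
  n1 'c': a→2 b→5
  n2 'ca': a→3
  n3 'caa': a→4
  n4 'caaa': ·  [P0 ends]
  n5 'cb': ·  [P1 ends]
  n6 'b': b→14 c→7
  n7 'bc': c→8
  n8 'bcc': ·  [P2 ends]
  n9 'a': a→18 b→10 c→20
  n10 'ab': c→11
  n11 'abc': c→12
  n12 'abcc': a→13
  n13 'abcca': ·  [P3 ends]
  n14 'bb': b→15
  n15 'bbb': a→16
  n16 'bbba': c→17
  n17 'bbbac': ·  [P4 ends]
  n18 'aa': c→19
  n19 'aac': ·  [P5 ends]
  n20 'ac': ·  [P6 ends]

Failure links (BFS by depth):
  fail(1) 'c': from fail(0)=0 chase 'c': 0 ⇒ 0;  out=∅∪out(0)=∅
  fail(6) 'b': from fail(0)=0 chase 'b': 0 ⇒ 0;  out=∅∪out(0)=∅
  fail(9) 'a': from fail(0)=0 chase 'a': 0 ⇒ 0;  out=∅∪out(0)=∅
  fail(2) 'ca': from fail(1)=0 chase 'a': 0 ⇒ 9;  out=∅∪out(9)=∅
  fail(5) 'cb': from fail(1)=0 chase 'b': 0 ⇒ 6;  out={1}∪out(6)={1}
  fail(7) 'bc': from fail(6)=0 chase 'c': 0 ⇒ 1;  out=∅∪out(1)=∅
  fail(10) 'ab': from fail(9)=0 chase 'b': 0 ⇒ 6;  out=∅∪out(6)=∅
  fail(14) 'bb': from fail(6)=0 chase 'b': 0 ⇒ 6;  out=∅∪out(6)=∅
  fail(18) 'aa': from fail(9)=0 chase 'a': 0 ⇒ 9;  out=∅∪out(9)=∅
  fail(20) 'ac': from fail(9)=0 chase 'c': 0 ⇒ 1;  out={6}∪out(1)={6}
  fail(3) 'caa': from fail(2)=9 chase 'a': 9 ⇒ 18;  out=∅∪out(18)=∅
  fail(8) 'bcc': from fail(7)=1 chase 'c': 1→0 ⇒ 1;  out={2}∪out(1)={2}
  fail(11) 'abc': from fail(10)=6 chase 'c': 6 ⇒ 7;  out=∅∪out(7)=∅
  fail(15) 'bbb': from fail(14)=6 chase 'b': 6 ⇒ 14;  out=∅∪out(14)=∅
  fail(19) 'aac': from fail(18)=9 chase 'c': 9 ⇒ 20;  out={5}∪out(20)={5,6}
  fail(4) 'caaa': from fail(3)=18 chase 'a': 18→9 ⇒ 18;  out={0}∪out(18)={0}
  fail(12) 'abcc': from fail(11)=7 chase 'c': 7 ⇒ 8;  out=∅∪out(8)={2}
  fail(16) 'bbba': from fail(15)=14 chase 'a': 14→6→0 ⇒ 9;  out=∅∪out(9)=∅
  fail(13) 'abcca': from fail(12)=8 chase 'a': 8→1 ⇒ 2;  out={3}∪out(2)={3}
  fail(17) 'bbbac': from fail(16)=9 chase 'c': 9 ⇒ 20;  out={4}∪out(20)={4,6}

Scan:
i=0 'c': node 0→1
i=1 'c': node 1→1 (via fail)
i=2 'b': node 1→5  emit P1@[1:2]
i=3 'c': node 5→7 (via fail)
i=4 'a': node 7→2 (via fail)
i=5 'a': node 2→3
i=6 'a': node 3→4  emit P0@[3:6]
i=7 'b': node 4→10 (via fail)
i=8 'a': node 10→9 (via fail)
i=9 'b': node 9→10
i=10 'c': node 10→11
i=11 'c': node 11→12  emit P2@[9:11]
i=12 'a': node 12→13  emit P3@[8:12]
i=13 'b': node 13→10 (via fail)
i=14 'c': node 10→11
i=15 'b': node 11→5 (via fail)  emit P1@[14:15]
i=16 'a': node 5→9 (via fail)
i=17 'c': node 9→20  emit P6@[16:17]
i=18 'c': node 20→1 (via fail)
i=19 'a': node 1→2
i=20 'c': node 2→20 (via fail)  emit P6@[19:20]

Matches: [[2,1],[6,0],[11,2],[12,3],[15,1],[17,6],[20,6]]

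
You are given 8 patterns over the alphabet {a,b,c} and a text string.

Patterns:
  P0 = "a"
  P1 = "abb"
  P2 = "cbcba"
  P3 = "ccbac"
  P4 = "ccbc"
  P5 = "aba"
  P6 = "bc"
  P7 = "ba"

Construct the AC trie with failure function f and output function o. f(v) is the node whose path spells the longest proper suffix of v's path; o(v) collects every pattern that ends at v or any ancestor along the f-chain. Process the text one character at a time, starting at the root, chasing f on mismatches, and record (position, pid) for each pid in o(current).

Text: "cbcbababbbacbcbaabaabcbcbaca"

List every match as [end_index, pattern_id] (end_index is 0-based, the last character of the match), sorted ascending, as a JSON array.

Build automaton:
Trie (insert patterns):
  n0 'ε': a→1 b→15 c→4
  n1 'a': b→2  ←P0
  n2 'ab': a→14 b→3
  n3 'abb': ·  ←P1
  n4 'c': b→5 c→9
  n5 'cb': c→6
  n6 'cbc': b→7
  n7 'cbcb': a→8
  n8 'cbcba': ·  ←P2
  n9 'cc': b→10
  n10 'ccb': a→11 c→13
  n11 'ccba': c→12
  n12 'ccbac': ·  ←P3
  n13 'ccbc': ·  ←P4
  n14 'aba': ·  ←P5
  n15 'b': a→17 c→16
  n16 'bc': ·  ←P6
  n17 'ba': ·  ←P7

Failure links (BFS by depth):
  n1('a'): parent n0 fail=0; on 'a' 0 → fail=0;  out {0}∪∅={0}
  n4('c'): parent n0 fail=0; on 'c' 0 → fail=0;  out ∅∪∅=∅
  n15('b'): parent n0 fail=0; on 'b' 0 → fail=0;  out ∅∪∅=∅
  n2('ab'): parent n1 fail=0; on 'b' 0 → fail=15;  out ∅∪∅=∅
  n5('cb'): parent n4 fail=0; on 'b' 0 → fail=15;  out ∅∪∅=∅
  n9('cc'): parent n4 fail=0; on 'c' 0 → fail=4;  out ∅∪∅=∅
  n16('bc'): parent n15 fail=0; on 'c' 0 → fail=4;  out {6}∪∅={6}
  n17('ba'): parent n15 fail=0; on 'a' 0 → fail=1;  out {7}∪{0}={0,7}
  n3('abb'): parent n2 fail=15; on 'b' 15→0 → fail=15;  out {1}∪∅={1}
  n6('cbc'): parent n5 fail=15; on 'c' 15 → fail=16;  out ∅∪{6}={6}
  n10('ccb'): parent n9 fail=4; on 'b' 4 → fail=5;  out ∅∪∅=∅
  n14('aba'): parent n2 fail=15; on 'a' 15 → fail=17;  out {5}∪{0,7}={0,5,7}
  n7('cbcb'): parent n6 fail=16; on 'b' 16→4 → fail=5;  out ∅∪∅=∅
  n11('ccba'): parent n10 fail=5; on 'a' 5→15 → fail=17;  out ∅∪{0,7}={0,7}
  n13('ccbc'): parent n10 fail=5; on 'c' 5 → fail=6;  out {4}∪{6}={4,6}
  n8('cbcba'): parent n7 fail=5; on 'a' 5→15 → fail=17;  out {2}∪{0,7}={0,2,7}
  n12('ccbac'): parent n11 fail=17; on 'c' 17→1→0 → fail=4;  out {3}∪∅={3}

Text stream:
i=0 'c': node 0→4
i=1 'b': node 4→5
i=2 'c': node 5→6  ** P6@[1:2]
i=3 'b': node 6→7
i=4 'a': node 7→8  ** P0@[4:4],P2@[0:4],P7@[3:4]
i=5 'b': node 8→2 ·f
i=6 'a': node 2→14  ** P0@[6:6],P5@[4:6],P7@[5:6]
i=7 'b': node 14→2 ·f
i=8 'b': node 2→3  ** P1@[6:8]
i=9 'b': node 3→15 ·f
i=10 'a': node 15→17  ** P0@[10:10],P7@[9:10]
i=11 'c': node 17→4 ·f
i=12 'b': node 4→5
i=13 'c': node 5→6  ** P6@[12:13]
i=14 'b': node 6→7
i=15 'a': node 7→8  ** P0@[15:15],P2@[11:15],P7@[14:15]
i=16 'a': node 8→1 ·f  ** P0@[16:16]
i=17 'b': node 1→2
i=18 'a': node 2→14  ** P0@[18:18],P5@[16:18],P7@[17:18]
i=19 'a': node 14→1 ·f  ** P0@[19:19]
i=20 'b': node 1→2
i=21 'c': node 2→16 ·f  ** P6@[20:21]
i=22 'b': node 16→5 ·f
i=23 'c': node 5→6  ** P6@[22:23]
i=24 'b': node 6→7
i=25 'a': node 7→8  ** P0@[25:25],P2@[21:25],P7@[24:25]
i=26 'c': node 8→4 ·f
i=27 'a': node 4→1 ·f  ** P0@[27:27]

All matches (sorted): [[2,6],[4,0],[4,2],[4,7],[6,0],[6,5],[6,7],[8,1],[10,0],[10,7],[13,6],[15,0],[15,2],[15,7],[16,0],[18,0],[18,5],[18,7],[19,0],[21,6],[23,6],[25,0],[25,2],[25,7],[27,0]]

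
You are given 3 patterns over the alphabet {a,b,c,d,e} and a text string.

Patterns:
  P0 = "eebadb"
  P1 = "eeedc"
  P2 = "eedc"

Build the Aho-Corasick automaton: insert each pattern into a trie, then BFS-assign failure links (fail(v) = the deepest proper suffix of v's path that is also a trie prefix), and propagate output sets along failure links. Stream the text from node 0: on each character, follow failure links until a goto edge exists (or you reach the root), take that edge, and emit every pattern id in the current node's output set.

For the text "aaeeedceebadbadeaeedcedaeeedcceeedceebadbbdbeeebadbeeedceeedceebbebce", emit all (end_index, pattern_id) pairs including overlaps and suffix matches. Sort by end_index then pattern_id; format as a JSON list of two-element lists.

Build:
Trie (insert patterns):
  n0 'ε': e→1
  n1 'e': e→2
  n2 'ee': b→3 d→10 e→7
  n3 'eeb': a→4
  n4 'eeba': d→5
  n5 'eebad': b→6
  n6 'eebadb': ·  ←P0
  n7 'eee': d→8
  n8 'eeed': c→9
  n9 'eeedc': ·  ←P1
  n10 'eed': c→11
  n11 'eedc': ·  ←P2

BFS fail/out derivation:
  n1('e'): parent n0 fail=0; on 'e' 0 → fail=0;  out ∅∪∅=∅
  n2('ee'): parent n1 fail=0; on 'e' 0 → fail=1;  out ∅∪∅=∅
  n3('eeb'): parent n2 fail=1; on 'b' 1→0 → fail=0;  out ∅∪∅=∅
  n7('eee'): parent n2 fail=1; on 'e' 1 → fail=2;  out ∅∪∅=∅
  n10('eed'): parent n2 fail=1; on 'd' 1→0 → fail=0;  out ∅∪∅=∅
  n4('eeba'): parent n3 fail=0; on 'a' 0 → fail=0;  out ∅∪∅=∅
  n8('eeed'): parent n7 fail=2; on 'd' 2 → fail=10;  out ∅∪∅=∅
  n11('eedc'): parent n10 fail=0; on 'c' 0 → fail=0;  out {2}∪∅={2}
  n5('eebad'): parent n4 fail=0; on 'd' 0 → fail=0;  out ∅∪∅=∅
  n9('eeedc'): parent n8 fail=10; on 'c' 10 → fail=11;  out {1}∪{2}={1,2}
  n6('eebadb'): parent n5 fail=0; on 'b' 0 → fail=0;  out {0}∪∅={0}

Scan:
pos 0 'a': at 0
pos 1 'a': at 0
pos 2 'e': at 1
pos 3 'e': at 2
pos 4 'e': at 7
pos 5 'd': at 8
pos 6 'c': at 9  → match P1@[2:6],P2@[3:6]
pos 7 'e': at 1 ·f
pos 8 'e': at 2
pos 9 'b': at 3
pos 10 'a': at 4
pos 11 'd': at 5
pos 12 'b': at 6  → match P0@[7:12]
pos 13 'a': at 0 ·f
pos 14 'd': at 0
pos 15 'e': at 1
pos 16 'a': at 0 ·f
pos 17 'e': at 1
pos 18 'e': at 2
pos 19 'd': at 10
pos 20 'c': at 11  → match P2@[17:20]
pos 21 'e': at 1 ·f
pos 22 'd': at 0 ·f
pos 23 'a': at 0
pos 24 'e': at 1
pos 25 'e': at 2
pos 26 'e': at 7
pos 27 'd': at 8
pos 28 'c': at 9  → match P1@[24:28],P2@[25:28]
pos 29 'c': at 0 ·f
pos 30 'e': at 1
pos 31 'e': at 2
pos 32 'e': at 7
pos 33 'd': at 8
pos 34 'c': at 9  → match P1@[30:34],P2@[31:34]
pos 35 'e': at 1 ·f
pos 36 'e': at 2
pos 37 'b': at 3
pos 38 'a': at 4
pos 39 'd': at 5
pos 40 'b': at 6  → match P0@[35:40]
pos 41 'b': at 0 ·f
pos 42 'd': at 0
pos 43 'b': at 0
pos 44 'e': at 1
pos 45 'e': at 2
pos 46 'e': at 7
pos 47 'b': at 3 ·f
pos 48 'a': at 4
pos 49 'd': at 5
pos 50 'b': at 6  → match P0@[45:50]
pos 51 'e': at 1 ·f
pos 52 'e': at 2
pos 53 'e': at 7
pos 54 'd': at 8
pos 55 'c': at 9  → match P1@[51:55],P2@[52:55]
pos 56 'e': at 1 ·f
pos 57 'e': at 2
pos 58 'e': at 7
pos 59 'd': at 8
pos 60 'c': at 9  → match P1@[56:60],P2@[57:60]
pos 61 'e': at 1 ·f
pos 62 'e': at 2
pos 63 'b': at 3
pos 64 'b': at 0 ·f
pos 65 'e': at 1
pos 66 'b': at 0 ·f
pos 67 'c': at 0
pos 68 'e': at 1

Matches: [[6,1],[6,2],[12,0],[20,2],[28,1],[28,2],[34,1],[34,2],[40,0],[50,0],[55,1],[55,2],[60,1],[60,2]]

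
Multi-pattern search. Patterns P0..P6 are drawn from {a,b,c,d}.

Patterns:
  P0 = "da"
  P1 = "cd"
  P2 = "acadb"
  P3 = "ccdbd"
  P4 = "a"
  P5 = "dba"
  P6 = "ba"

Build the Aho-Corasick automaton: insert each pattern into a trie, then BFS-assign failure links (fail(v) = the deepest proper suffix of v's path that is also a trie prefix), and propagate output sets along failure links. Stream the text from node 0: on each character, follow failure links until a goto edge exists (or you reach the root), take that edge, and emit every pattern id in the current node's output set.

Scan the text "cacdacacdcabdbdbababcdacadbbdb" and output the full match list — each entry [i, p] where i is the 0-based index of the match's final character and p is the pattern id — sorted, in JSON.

Construct AC machine:
Trie nodes:
  n0 'ε': a→5 b→16 c→3 d→1
  n1 'd': a→2 b→14
  n2 'da': ·  ←P0
  n3 'c': c→10 d→4
  n4 'cd': ·  ←P1
  n5 'a': c→6  ←P4
  n6 'ac': a→7
  n7 'aca': d→8
  n8 'acad': b→9
  n9 'acadb': ·  ←P2
  n10 'cc': d→11
  n11 'ccd': b→12
  n12 'ccdb': d→13
  n13 'ccdbd': ·  ←P3
  n14 'db': a→15
  n15 'dba': ·  ←P5
  n16 'b': a→17
  n17 'ba': ·  ←P6

Failure links (BFS by depth):
  fail(1) 'd': from fail(0)=0 chase 'd': 0 ⇒ 0;  out=∅∪out(0)=∅
  fail(3) 'c': from fail(0)=0 chase 'c': 0 ⇒ 0;  out=∅∪out(0)=∅
  fail(5) 'a': from fail(0)=0 chase 'a': 0 ⇒ 0;  out={4}∪out(0)={4}
  fail(16) 'b': from fail(0)=0 chase 'b': 0 ⇒ 0;  out=∅∪out(0)=∅
  fail(2) 'da': from fail(1)=0 chase 'a': 0 ⇒ 5;  out={0}∪out(5)={0,4}
  fail(4) 'cd': from fail(3)=0 chase 'd': 0 ⇒ 1;  out={1}∪out(1)={1}
  fail(6) 'ac': from fail(5)=0 chase 'c': 0 ⇒ 3;  out=∅∪out(3)=∅
  fail(10) 'cc': from fail(3)=0 chase 'c': 0 ⇒ 3;  out=∅∪out(3)=∅
  fail(14) 'db': from fail(1)=0 chase 'b': 0 ⇒ 16;  out=∅∪out(16)=∅
  fail(17) 'ba': from fail(16)=0 chase 'a': 0 ⇒ 5;  out={6}∪out(5)={4,6}
  fail(7) 'aca': from fail(6)=3 chase 'a': 3→0 ⇒ 5;  out=∅∪out(5)={4}
  fail(11) 'ccd': from fail(10)=3 chase 'd': 3 ⇒ 4;  out=∅∪out(4)={1}
  fail(15) 'dba': from fail(14)=16 chase 'a': 16 ⇒ 17;  out={5}∪out(17)={4,5,6}
  fail(8) 'acad': from fail(7)=5 chase 'd': 5→0 ⇒ 1;  out=∅∪out(1)=∅
  fail(12) 'ccdb': from fail(11)=4 chase 'b': 4→1 ⇒ 14;  out=∅∪out(14)=∅
  fail(9) 'acadb': from fail(8)=1 chase 'b': 1 ⇒ 14;  out={2}∪out(14)={2}
  fail(13) 'ccdbd': from fail(12)=14 chase 'd': 14→16→0 ⇒ 1;  out={3}∪out(1)={3}

Run:
[0] read 'c'  n0⇒n3
[1] read 'a'  n3⇒n5 (fail-walked)  → match P4@[1:1]
[2] read 'c'  n5⇒n6
[3] read 'd'  n6⇒n4 (fail-walked)  → match P1@[2:3]
[4] read 'a'  n4⇒n2 (fail-walked)  → match P0@[3:4],P4@[4:4]
[5] read 'c'  n2⇒n6 (fail-walked)
[6] read 'a'  n6⇒n7  → match P4@[6:6]
[7] read 'c'  n7⇒n6 (fail-walked)
[8] read 'd'  n6⇒n4 (fail-walked)  → match P1@[7:8]
[9] read 'c'  n4⇒n3 (fail-walked)
[10] read 'a'  n3⇒n5 (fail-walked)  → match P4@[10:10]
[11] read 'b'  n5⇒n16 (fail-walked)
[12] read 'd'  n16⇒n1 (fail-walked)
[13] read 'b'  n1⇒n14
[14] read 'd'  n14⇒n1 (fail-walked)
[15] read 'b'  n1⇒n14
[16] read 'a'  n14⇒n15  → match P4@[16:16],P5@[14:16],P6@[15:16]
[17] read 'b'  n15⇒n16 (fail-walked)
[18] read 'a'  n16⇒n17  → match P4@[18:18],P6@[17:18]
[19] read 'b'  n17⇒n16 (fail-walked)
[20] read 'c'  n16⇒n3 (fail-walked)
[21] read 'd'  n3⇒n4  → match P1@[20:21]
[22] read 'a'  n4⇒n2 (fail-walked)  → match P0@[21:22],P4@[22:22]
[23] read 'c'  n2⇒n6 (fail-walked)
[24] read 'a'  n6⇒n7  → match P4@[24:24]
[25] read 'd'  n7⇒n8
[26] read 'b'  n8⇒n9  → match P2@[22:26]
[27] read 'b'  n9⇒n16 (fail-walked)
[28] read 'd'  n16⇒n1 (fail-walked)
[29] read 'b'  n1⇒n14

All matches (sorted): [[1,4],[3,1],[4,0],[4,4],[6,4],[8,1],[10,4],[16,4],[16,5],[16,6],[18,4],[18,6],[21,1],[22,0],[22,4],[24,4],[26,2]]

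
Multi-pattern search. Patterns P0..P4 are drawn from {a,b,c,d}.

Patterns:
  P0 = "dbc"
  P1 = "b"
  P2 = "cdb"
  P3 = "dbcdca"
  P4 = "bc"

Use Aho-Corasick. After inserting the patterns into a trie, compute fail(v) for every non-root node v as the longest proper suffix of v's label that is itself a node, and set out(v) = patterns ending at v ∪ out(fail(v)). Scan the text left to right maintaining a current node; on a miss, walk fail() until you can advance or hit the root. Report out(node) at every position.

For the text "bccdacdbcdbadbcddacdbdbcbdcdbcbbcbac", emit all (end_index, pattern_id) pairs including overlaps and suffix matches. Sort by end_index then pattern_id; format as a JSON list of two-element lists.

Build automaton:
Trie nodes:
  n0 'ε': b→4 c→5 d→1
  n1 'd': b→2
  n2 'db': c→3
  n3 'dbc': d→8  ←P0
  n4 'b': c→11  ←P1
  n5 'c': d→6
  n6 'cd': b→7
  n7 'cdb': ·  ←P2
  n8 'dbcd': c→9
  n9 'dbcdc': a→10
  n10 'dbcdca': ·  ←P3
  n11 'bc': ·  ←P4

BFS fail/out derivation:
  fail(1) 'd': from fail(0)=0 chase 'd': 0 ⇒ 0;  out=∅∪out(0)=∅
  fail(4) 'b': from fail(0)=0 chase 'b': 0 ⇒ 0;  out={1}∪out(0)={1}
  fail(5) 'c': from fail(0)=0 chase 'c': 0 ⇒ 0;  out=∅∪out(0)=∅
  fail(2) 'db': from fail(1)=0 chase 'b': 0 ⇒ 4;  out=∅∪out(4)={1}
  fail(6) 'cd': from fail(5)=0 chase 'd': 0 ⇒ 1;  out=∅∪out(1)=∅
  fail(11) 'bc': from fail(4)=0 chase 'c': 0 ⇒ 5;  out={4}∪out(5)={4}
  fail(3) 'dbc': from fail(2)=4 chase 'c': 4 ⇒ 11;  out={0}∪out(11)={0,4}
  fail(7) 'cdb': from fail(6)=1 chase 'b': 1 ⇒ 2;  out={2}∪out(2)={1,2}
  fail(8) 'dbcd': from fail(3)=11 chase 'd': 11→5 ⇒ 6;  out=∅∪out(6)=∅
  fail(9) 'dbcdc': from fail(8)=6 chase 'c': 6→1→0 ⇒ 5;  out=∅∪out(5)=∅
  fail(10) 'dbcdca': from fail(9)=5 chase 'a': 5→0 ⇒ 0;  out={3}∪out(0)={3}

Scan:
i=0 'b': node 0→4  emit P1@[0:0]
i=1 'c': node 4→11  emit P4@[0:1]
i=2 'c': node 11→5 ·f
i=3 'd': node 5→6
i=4 'a': node 6→0 ·f
i=5 'c': node 0→5
i=6 'd': node 5→6
i=7 'b': node 6→7  emit P1@[7:7],P2@[5:7]
i=8 'c': node 7→3 ·f  emit P0@[6:8],P4@[7:8]
i=9 'd': node 3→8
i=10 'b': node 8→7 ·f  emit P1@[10:10],P2@[8:10]
i=11 'a': node 7→0 ·f
i=12 'd': node 0→1
i=13 'b': node 1→2  emit P1@[13:13]
i=14 'c': node 2→3  emit P0@[12:14],P4@[13:14]
i=15 'd': node 3→8
i=16 'd': node 8→1 ·f
i=17 'a': node 1→0 ·f
i=18 'c': node 0→5
i=19 'd': node 5→6
i=20 'b': node 6→7  emit P1@[20:20],P2@[18:20]
i=21 'd': node 7→1 ·f
i=22 'b': node 1→2  emit P1@[22:22]
i=23 'c': node 2→3  emit P0@[21:23],P4@[22:23]
i=24 'b': node 3→4 ·f  emit P1@[24:24]
i=25 'd': node 4→1 ·f
i=26 'c': node 1→5 ·f
i=27 'd': node 5→6
i=28 'b': node 6→7  emit P1@[28:28],P2@[26:28]
i=29 'c': node 7→3 ·f  emit P0@[27:29],P4@[28:29]
i=30 'b': node 3→4 ·f  emit P1@[30:30]
i=31 'b': node 4→4 ·f  emit P1@[31:31]
i=32 'c': node 4→11  emit P4@[31:32]
i=33 'b': node 11→4 ·f  emit P1@[33:33]
i=34 'a': node 4→0 ·f
i=35 'c': node 0→5

Matches: [[0,1],[1,4],[7,1],[7,2],[8,0],[8,4],[10,1],[10,2],[13,1],[14,0],[14,4],[20,1],[20,2],[22,1],[23,0],[23,4],[24,1],[28,1],[28,2],[29,0],[29,4],[30,1],[31,1],[32,4],[33,1]]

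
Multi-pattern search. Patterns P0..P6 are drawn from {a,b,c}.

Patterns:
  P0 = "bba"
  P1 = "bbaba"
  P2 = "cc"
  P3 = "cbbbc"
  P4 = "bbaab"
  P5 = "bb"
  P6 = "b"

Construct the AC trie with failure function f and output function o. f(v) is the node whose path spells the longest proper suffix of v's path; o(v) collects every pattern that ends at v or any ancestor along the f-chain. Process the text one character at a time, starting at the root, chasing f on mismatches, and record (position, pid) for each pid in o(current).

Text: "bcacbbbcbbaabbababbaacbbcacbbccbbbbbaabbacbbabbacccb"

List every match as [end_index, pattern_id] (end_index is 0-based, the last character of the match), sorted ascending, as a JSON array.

Build automaton:
Trie (insert patterns):
  n0 'ε': b→1 c→6
  n1 'b': b→2  [P6 ends]
  n2 'bb': a→3  [P5 ends]
  n3 'bba': a→12 b→4  [P0 ends]
  n4 'bbab': a→5
  n5 'bbaba': ·  [P1 ends]
  n6 'c': b→8 c→7
  n7 'cc': ·  [P2 ends]
  n8 'cb': b→9
  n9 'cbb': b→10
  n10 'cbbb': c→11
  n11 'cbbbc': ·  [P3 ends]
  n12 'bbaa': b→13
  n13 'bbaab': ·  [P4 ends]

BFS fail/out derivation:
  fail(1) 'b': from fail(0)=0 chase 'b': 0 ⇒ 0;  out={6}∪out(0)={6}
  fail(6) 'c': from fail(0)=0 chase 'c': 0 ⇒ 0;  out=∅∪out(0)=∅
  fail(2) 'bb': from fail(1)=0 chase 'b': 0 ⇒ 1;  out={5}∪out(1)={5,6}
  fail(7) 'cc': from fail(6)=0 chase 'c': 0 ⇒ 6;  out={2}∪out(6)={2}
  fail(8) 'cb': from fail(6)=0 chase 'b': 0 ⇒ 1;  out=∅∪out(1)={6}
  fail(3) 'bba': from fail(2)=1 chase 'a': 1→0 ⇒ 0;  out={0}∪out(0)={0}
  fail(9) 'cbb': from fail(8)=1 chase 'b': 1 ⇒ 2;  out=∅∪out(2)={5,6}
  fail(4) 'bbab': from fail(3)=0 chase 'b': 0 ⇒ 1;  out=∅∪out(1)={6}
  fail(10) 'cbbb': from fail(9)=2 chase 'b': 2→1 ⇒ 2;  out=∅∪out(2)={5,6}
  fail(12) 'bbaa': from fail(3)=0 chase 'a': 0 ⇒ 0;  out=∅∪out(0)=∅
  fail(5) 'bbaba': from fail(4)=1 chase 'a': 1→0 ⇒ 0;  out={1}∪out(0)={1}
  fail(11) 'cbbbc': from fail(10)=2 chase 'c': 2→1→0 ⇒ 6;  out={3}∪out(6)={3}
  fail(13) 'bbaab': from fail(12)=0 chase 'b': 0 ⇒ 1;  out={4}∪out(1)={4,6}

Text stream:
[0] read 'b'  n0⇒n1  ** P6@[0:0]
[1] read 'c'  n1⇒n6 (via fail)
[2] read 'a'  n6⇒n0 (via fail)
[3] read 'c'  n0⇒n6
[4] read 'b'  n6⇒n8  ** P6@[4:4]
[5] read 'b'  n8⇒n9  ** P5@[4:5],P6@[5:5]
[6] read 'b'  n9⇒n10  ** P5@[5:6],P6@[6:6]
[7] read 'c'  n10⇒n11  ** P3@[3:7]
[8] read 'b'  n11⇒n8 (via fail)  ** P6@[8:8]
[9] read 'b'  n8⇒n9  ** P5@[8:9],P6@[9:9]
[10] read 'a'  n9⇒n3 (via fail)  ** P0@[8:10]
[11] read 'a'  n3⇒n12
[12] read 'b'  n12⇒n13  ** P4@[8:12],P6@[12:12]
[13] read 'b'  n13⇒n2 (via fail)  ** P5@[12:13],P6@[13:13]
[14] read 'a'  n2⇒n3  ** P0@[12:14]
[15] read 'b'  n3⇒n4  ** P6@[15:15]
[16] read 'a'  n4⇒n5  ** P1@[12:16]
[17] read 'b'  n5⇒n1 (via fail)  ** P6@[17:17]
[18] read 'b'  n1⇒n2  ** P5@[17:18],P6@[18:18]
[19] read 'a'  n2⇒n3  ** P0@[17:19]
[20] read 'a'  n3⇒n12
[21] read 'c'  n12⇒n6 (via fail)
[22] read 'b'  n6⇒n8  ** P6@[22:22]
[23] read 'b'  n8⇒n9  ** P5@[22:23],P6@[23:23]
[24] read 'c'  n9⇒n6 (via fail)
[25] read 'a'  n6⇒n0 (via fail)
[26] read 'c'  n0⇒n6
[27] read 'b'  n6⇒n8  ** P6@[27:27]
[28] read 'b'  n8⇒n9  ** P5@[27:28],P6@[28:28]
[29] read 'c'  n9⇒n6 (via fail)
[30] read 'c'  n6⇒n7  ** P2@[29:30]
[31] read 'b'  n7⇒n8 (via fail)  ** P6@[31:31]
[32] read 'b'  n8⇒n9  ** P5@[31:32],P6@[32:32]
[33] read 'b'  n9⇒n10  ** P5@[32:33],P6@[33:33]
[34] read 'b'  n10⇒n2 (via fail)  ** P5@[33:34],P6@[34:34]
[35] read 'b'  n2⇒n2 (via fail)  ** P5@[34:35],P6@[35:35]
[36] read 'a'  n2⇒n3  ** P0@[34:36]
[37] read 'a'  n3⇒n12
[38] read 'b'  n12⇒n13  ** P4@[34:38],P6@[38:38]
[39] read 'b'  n13⇒n2 (via fail)  ** P5@[38:39],P6@[39:39]
[40] read 'a'  n2⇒n3  ** P0@[38:40]
[41] read 'c'  n3⇒n6 (via fail)
[42] read 'b'  n6⇒n8  ** P6@[42:42]
[43] read 'b'  n8⇒n9  ** P5@[42:43],P6@[43:43]
[44] read 'a'  n9⇒n3 (via fail)  ** P0@[42:44]
[45] read 'b'  n3⇒n4  ** P6@[45:45]
[46] read 'b'  n4⇒n2 (via fail)  ** P5@[45:46],P6@[46:46]
[47] read 'a'  n2⇒n3  ** P0@[45:47]
[48] read 'c'  n3⇒n6 (via fail)
[49] read 'c'  n6⇒n7  ** P2@[48:49]
[50] read 'c'  n7⇒n7 (via fail)  ** P2@[49:50]
[51] read 'b'  n7⇒n8 (via fail)  ** P6@[51:51]

Matches: [[0,6],[4,6],[5,5],[5,6],[6,5],[6,6],[7,3],[8,6],[9,5],[9,6],[10,0],[12,4],[12,6],[13,5],[13,6],[14,0],[15,6],[16,1],[17,6],[18,5],[18,6],[19,0],[22,6],[23,5],[23,6],[27,6],[28,5],[28,6],[30,2],[31,6],[32,5],[32,6],[33,5],[33,6],[34,5],[34,6],[35,5],[35,6],[36,0],[38,4],[38,6],[39,5],[39,6],[40,0],[42,6],[43,5],[43,6],[44,0],[45,6],[46,5],[46,6],[47,0],[49,2],[50,2],[51,6]]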